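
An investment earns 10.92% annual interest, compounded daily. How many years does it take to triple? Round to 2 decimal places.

(1 + 0.000299178)^(365t) = 3.
365t = ln 3 / ln(1 + 0.000299178) ≈ 1.0986/0.000299133 ≈ 3672.6508.
t ≈ 10.0621.

10.06 years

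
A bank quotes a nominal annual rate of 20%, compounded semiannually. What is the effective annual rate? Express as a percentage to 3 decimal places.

EAR = (1 + 20%/2)^2 − 1 = (1 + 0.1)^2 − 1.
(1 + 0.1)^2 ≈ 1.21, so EAR ≈ 21.00000%.

21.000%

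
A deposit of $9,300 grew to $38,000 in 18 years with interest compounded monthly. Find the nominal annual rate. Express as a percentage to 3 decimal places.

(1 + r/12)^216 = 38,000/9,300 = 4.08602.
1 + r/12 = 4.08602^(1/216) ≈ 1.006538, so r/12 ≈ 0.00653781.
r ≈ 12·0.00653781 = 7.84538%.

7.845%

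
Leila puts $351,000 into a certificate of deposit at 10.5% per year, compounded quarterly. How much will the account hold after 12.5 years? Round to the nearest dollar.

$1,282,229

Growth factor = (1 + 0.02625)^50 ≈ 3.653074307933.
A ≈ 351,000 × 3.653074307933 ≈ 1,282,229.0821.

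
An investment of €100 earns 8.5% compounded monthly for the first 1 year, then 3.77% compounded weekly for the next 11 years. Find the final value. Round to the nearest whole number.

€165

Phase 1: 100·(1 + 0.085/12)^12 ≈ 108.8391.
Phase 2: 108.8391·(1 + 0.000725)^572 ≈ 164.7485.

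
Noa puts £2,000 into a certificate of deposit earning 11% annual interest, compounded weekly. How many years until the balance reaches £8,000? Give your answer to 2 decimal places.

12.62 years

We need (1 + 0.00211538)^(52t) = 4, so 52t = ln 4 / ln 1.002115 ≈ 656.0321.
t ≈ 656.0321/52 = 12.6160 years.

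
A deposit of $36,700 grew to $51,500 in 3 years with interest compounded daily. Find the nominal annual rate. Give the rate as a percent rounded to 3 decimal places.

The 1095-period growth factor is 51,500/36,700 = 1.40327.
r/365 = 1.40327^(1/1095) − 1 ≈ 0.000309459, so r ≈ 365·0.000309459 = 11.29525%.

11.295%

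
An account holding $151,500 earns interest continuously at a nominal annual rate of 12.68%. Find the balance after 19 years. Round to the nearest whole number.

$1,685,446

A = P·e^(rt) = 151,500·e^(0.1268·19) = 151,500·e^2.4092.
e^2.4092 ≈ 11.12505753807, so A ≈ 1,685,446.2170.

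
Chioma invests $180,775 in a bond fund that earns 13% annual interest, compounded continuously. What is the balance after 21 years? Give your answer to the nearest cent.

$2,771,802.65

A = P·e^(rt) = 180,775·e^(0.13·21) = 180,775·e^2.73.
e^2.73 ≈ 15.33288701991, so A ≈ 2,771,802.6510.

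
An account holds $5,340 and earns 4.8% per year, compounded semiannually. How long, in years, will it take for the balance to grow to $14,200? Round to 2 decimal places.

(1 + 0.024)^(2t) = 14,200/5,340 = 2.6592.
2t·ln(1 + 0.024) = ln(2.6592); 2t = 0.97802/0.0237165 ≈ 41.2378.
t ≈ 20.6189 years.

20.62 years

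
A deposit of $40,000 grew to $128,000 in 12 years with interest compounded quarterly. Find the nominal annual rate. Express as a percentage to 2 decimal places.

(1 + r/4)^48 = 128,000/40,000 = 3.2.
1 + r/4 = 3.2^(1/48) ≈ 1.024528, so r/4 ≈ 0.0245283.
r ≈ 4·0.0245283 = 9.81132%.

9.81%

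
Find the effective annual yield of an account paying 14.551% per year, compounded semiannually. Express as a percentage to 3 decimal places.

One year is 2 periods at 0.072755 each: (1 + 0.072755)^2 ≈ 1.150803.
EAR = 1.150803 − 1 ≈ 15.08033%.

15.080%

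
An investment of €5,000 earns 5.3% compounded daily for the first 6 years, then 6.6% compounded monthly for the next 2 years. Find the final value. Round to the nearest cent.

€7,838.54

After 6 years at 5.3%: 5,000 × 1.374344534 ≈ 6,871.7227.
Then 2 years at 6.6%: 6,871.7227 × 1.140695684 ≈ 7,838.5444.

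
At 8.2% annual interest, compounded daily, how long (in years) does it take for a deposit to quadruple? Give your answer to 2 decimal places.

16.91 years

(1 + 0.000224658)^(365t) = 4.
365t = ln 4 / ln(1 + 0.000224658) ≈ 1.3863/0.000224632 ≈ 6171.3936.
t ≈ 16.9079.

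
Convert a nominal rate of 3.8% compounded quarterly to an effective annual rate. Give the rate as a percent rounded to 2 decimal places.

One year is 4 periods at 0.0095 each: (1 + 0.0095)^4 ≈ 1.038545.
EAR = 1.038545 − 1 ≈ 3.85449%.

3.85%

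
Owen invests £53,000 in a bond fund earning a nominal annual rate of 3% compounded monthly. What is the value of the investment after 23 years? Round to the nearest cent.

£105,575.98

Growth factor = (1 + 0.0025)^276 ≈ 1.99199955309.
A ≈ 53,000 × 1.99199955309 ≈ 105,575.9763.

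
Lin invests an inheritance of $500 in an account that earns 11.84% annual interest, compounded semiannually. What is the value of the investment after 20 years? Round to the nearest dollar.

$4,990

Growth factor = (1 + 0.0592)^40 ≈ 9.979732117.
A ≈ 500 × 9.979732117 ≈ 4,989.8661.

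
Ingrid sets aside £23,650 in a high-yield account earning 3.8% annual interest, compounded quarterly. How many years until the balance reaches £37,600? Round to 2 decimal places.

12.26 years

(1 + 0.0095)^(4t) = 37,600/23,650 = 1.5899.
4t·ln(1 + 0.0095) = ln(1.5899); 4t = 0.46364/0.00945516 ≈ 49.0358.
t ≈ 12.2589 years.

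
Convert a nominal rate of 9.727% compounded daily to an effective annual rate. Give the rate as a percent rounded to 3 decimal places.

One year is 365 periods at 0.000266493 each: (1 + 0.000266493)^365 ≈ 1.102144.
EAR = 1.102144 − 1 ≈ 10.21436%.

10.214%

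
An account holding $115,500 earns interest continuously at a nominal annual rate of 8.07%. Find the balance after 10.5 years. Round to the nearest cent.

A = P·e^(rt) = 115,500·e^(0.0807·10.5) = 115,500·e^0.84735.
e^0.84735 ≈ 2.3334549956, so A ≈ 269,514.0520.

$269,514.05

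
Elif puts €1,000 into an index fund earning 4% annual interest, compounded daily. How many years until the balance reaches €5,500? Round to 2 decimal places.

42.62 years

We need (1 + 0.000109589)^(365t) = 5.5, so 365t = ln 5.5 / ln 1.00011 ≈ 15556.6787.
t ≈ 15556.6787/365 = 42.6210 years.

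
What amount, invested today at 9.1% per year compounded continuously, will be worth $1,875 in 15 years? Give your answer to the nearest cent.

$478.84

P = A·e^(−rt) = 1,875·e^(−1.365).
e^(−1.365) ≈ 0.255380676, so P ≈ 478.8388.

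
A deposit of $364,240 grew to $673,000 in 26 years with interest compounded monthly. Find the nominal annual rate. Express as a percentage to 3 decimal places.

The 312-period growth factor is 673,000/364,240 = 1.84768.
r/12 = 1.84768^(1/312) − 1 ≈ 0.00196967, so r ≈ 12·0.00196967 = 2.36360%.

2.364%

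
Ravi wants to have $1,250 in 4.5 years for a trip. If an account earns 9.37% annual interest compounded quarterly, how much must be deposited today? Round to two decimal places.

Periodic rate = 9.37%/4 = 0.023425; 18 periods.
P = 1,250/(1 + 0.023425)^18 ≈ 1,250/1.517079672 ≈ 823.9515.

$823.95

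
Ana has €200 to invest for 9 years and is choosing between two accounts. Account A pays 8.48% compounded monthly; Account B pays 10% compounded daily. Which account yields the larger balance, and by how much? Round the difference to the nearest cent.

Account B, by €63.98

A: (1 + 0.0848/12)^108 ≈ 2.13937985, so 200 × 2.13937985 ≈ 427.8760.
B: (1 + 0.1/365)^3285 ≈ 2.45929995, so 200 × 2.45929995 ≈ 491.8600.
Difference ≈ 63.9840 in favor of B.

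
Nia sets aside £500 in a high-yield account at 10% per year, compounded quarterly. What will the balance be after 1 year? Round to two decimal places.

Growth factor = (1 + 0.025)^4 ≈ 1.10381289.
A ≈ 500 × 1.10381289 ≈ 551.9064.

£551.91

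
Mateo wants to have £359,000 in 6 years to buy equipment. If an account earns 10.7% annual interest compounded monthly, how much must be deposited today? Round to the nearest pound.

Periodic rate = 10.7%/12 = 0.00891667; 72 periods.
P = 359,000/(1 + 0.107/12)^72 ≈ 359,000/1.89487836949 ≈ 189,458.0707.

£189,458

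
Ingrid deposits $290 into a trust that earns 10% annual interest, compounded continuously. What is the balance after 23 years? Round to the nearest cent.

A = P·e^(rt) = 290·e^(0.1·23) = 290·e^2.3.
e^2.3 ≈ 9.974182455, so A ≈ 2,892.5129.

$2,892.51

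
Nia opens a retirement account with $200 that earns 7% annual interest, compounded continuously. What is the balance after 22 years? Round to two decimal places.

$932.92

A = P·e^(rt) = 200·e^(0.07·22) = 200·e^1.54.
e^1.54 ≈ 4.66459027, so A ≈ 932.9181.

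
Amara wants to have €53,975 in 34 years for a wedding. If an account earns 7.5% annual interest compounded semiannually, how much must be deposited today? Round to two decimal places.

€4,415.72

Periodic rate = 7.5%/2 = 0.0375; 68 periods.
P = 53,975/(1 + 0.0375)^68 ≈ 53,975/12.223375858 ≈ 4,415.7196.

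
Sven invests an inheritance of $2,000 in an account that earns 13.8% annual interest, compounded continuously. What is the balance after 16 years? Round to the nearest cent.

A = P·e^(rt) = 2,000·e^(0.138·16) = 2,000·e^2.208.
e^2.208 ≈ 9.0975031795, so A ≈ 18,195.0064.

$18,195.01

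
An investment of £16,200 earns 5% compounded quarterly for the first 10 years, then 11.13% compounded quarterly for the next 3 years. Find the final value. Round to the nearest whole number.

Phase 1: 16,200·(1 + 0.0125)^40 ≈ 26,626.6353.
Phase 2: 26,626.6353·(1 + 0.027825)^12 ≈ 37,012.3289.

£37,012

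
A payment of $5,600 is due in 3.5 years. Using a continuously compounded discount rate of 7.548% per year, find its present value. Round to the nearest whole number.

$4,300

P = A·e^(−rt) = 5,600·e^(−0.26418).
e^(−0.26418) ≈ 0.7678353169, so P ≈ 4,299.8778.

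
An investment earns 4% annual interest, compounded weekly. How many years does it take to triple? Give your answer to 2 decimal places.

(1 + 0.000769231)^(52t) = 3.
52t = ln 3 / ln(1 + 0.000769231) ≈ 1.0986/0.000768935 ≈ 1428.7452.
t ≈ 27.4759.

27.48 years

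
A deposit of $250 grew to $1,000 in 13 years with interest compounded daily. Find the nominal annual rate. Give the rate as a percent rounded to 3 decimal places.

10.665%

(1 + r/365)^4745 = 1,000/250 = 4.
1 + r/365 = 4^(1/4745) ≈ 1.000292, so r/365 ≈ 0.000292202.
r ≈ 365·0.000292202 = 10.66536%.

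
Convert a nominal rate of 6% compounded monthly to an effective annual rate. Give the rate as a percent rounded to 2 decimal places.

6.17%

EAR = (1 + 6%/12)^12 − 1 = (1 + 0.005)^12 − 1.
(1 + 0.005)^12 ≈ 1.061678, so EAR ≈ 6.16778%.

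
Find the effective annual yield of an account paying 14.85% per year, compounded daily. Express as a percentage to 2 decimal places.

One year is 365 periods at 0.000406849 each: (1 + 0.000406849)^365 ≈ 1.160058.
EAR = 1.160058 − 1 ≈ 16.00578%.

16.01%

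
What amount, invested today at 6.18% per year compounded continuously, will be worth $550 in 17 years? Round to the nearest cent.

$192.35

P = A·e^(−rt) = 550·e^(−1.0506).
e^(−1.0506) ≈ 0.349727849, so P ≈ 192.3503.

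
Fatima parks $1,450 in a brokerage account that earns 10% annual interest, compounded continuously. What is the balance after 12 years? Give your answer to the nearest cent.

$4,814.17

A = P·e^(rt) = 1,450·e^(0.1·12) = 1,450·e^1.2.
e^1.2 ≈ 3.320116923, so A ≈ 4,814.1695.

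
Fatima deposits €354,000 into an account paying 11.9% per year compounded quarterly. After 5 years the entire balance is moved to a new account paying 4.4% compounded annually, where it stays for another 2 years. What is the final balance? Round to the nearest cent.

€693,490.11

Phase 1: 354,000·(1 + 0.02975)^20 ≈ 636,266.8176.
Phase 2: 636,266.8176·(1 + 0.044)^2 ≈ 693,490.1101.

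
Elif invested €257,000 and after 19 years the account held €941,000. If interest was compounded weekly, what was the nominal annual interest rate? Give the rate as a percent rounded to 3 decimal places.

The 988-period growth factor is 941,000/257,000 = 3.66148.
r/52 = 3.66148^(1/988) − 1 ≈ 0.00131449, so r ≈ 52·0.00131449 = 6.83537%.

6.835%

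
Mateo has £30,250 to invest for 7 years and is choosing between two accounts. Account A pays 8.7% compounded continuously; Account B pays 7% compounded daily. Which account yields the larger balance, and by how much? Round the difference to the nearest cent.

A: e^(0.087·7) = e^0.609 ≈ 1.8385918873, so 30,250 × 1.8385918873 ≈ 55,617.4046.
B: (1 + 0.07/365)^2555 ≈ 1.6322395351, so 30,250 × 1.6322395351 ≈ 49,375.2459.
Difference ≈ 6,242.1587 in favor of A.

Account A, by £6,242.16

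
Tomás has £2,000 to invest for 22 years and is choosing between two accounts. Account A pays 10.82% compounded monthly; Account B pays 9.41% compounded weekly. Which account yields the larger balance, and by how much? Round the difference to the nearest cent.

A: (1 + 0.1082/12)^264 ≈ 10.694530465, so 2,000 × 10.694530465 ≈ 21,389.0609.
B: (1 + 0.0941/52)^1144 ≈ 7.9115927759, so 2,000 × 7.9115927759 ≈ 15,823.1856.
Difference ≈ 5,565.8754 in favor of A.

Account A, by £5,565.88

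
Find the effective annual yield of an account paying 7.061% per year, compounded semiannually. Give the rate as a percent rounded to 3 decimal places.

7.186%

One year is 2 periods at 0.035305 each: (1 + 0.035305)^2 ≈ 1.071856.
EAR = 1.071856 − 1 ≈ 7.18564%.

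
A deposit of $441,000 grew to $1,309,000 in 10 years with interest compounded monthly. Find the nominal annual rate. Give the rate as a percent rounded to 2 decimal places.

10.93%

(1 + r/12)^120 = 1,309,000/441,000 = 2.96825.
1 + r/12 = 2.96825^(1/120) ≈ 1.009108, so r/12 ≈ 0.00910767.
r ≈ 12·0.00910767 = 10.92921%.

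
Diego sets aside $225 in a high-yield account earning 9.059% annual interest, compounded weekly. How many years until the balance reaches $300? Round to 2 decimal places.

3.18 years

(1 + 0.00174212)^(52t) = 300/225 = 1.3333.
52t·ln(1 + 0.00174212) = ln(1.3333); 52t = 0.28768/0.0017406 ≈ 165.2776.
t ≈ 3.1784 years.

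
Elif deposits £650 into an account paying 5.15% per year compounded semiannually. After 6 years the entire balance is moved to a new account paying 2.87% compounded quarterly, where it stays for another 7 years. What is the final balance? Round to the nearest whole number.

After 6 years at 5.15%: 650 × 1.356745243 ≈ 881.8844.
Then 7 years at 2.87%: 881.8844 × 1.221625929 ≈ 1,077.3329.

£1,077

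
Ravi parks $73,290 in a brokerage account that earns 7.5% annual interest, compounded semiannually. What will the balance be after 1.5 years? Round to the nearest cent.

Periodic rate = 7.5%/2 = 0.0375; periods = 2·1.5 = 3.
A = 73,290·(1 + 0.0375)^3 ≈ 73,290·1.1167714844 ≈ 81,848.1821.

$81,848.18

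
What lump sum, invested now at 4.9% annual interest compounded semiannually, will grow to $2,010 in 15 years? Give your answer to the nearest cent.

$972.38

Growth factor = (1 + 0.0245)^30 ≈ 2.067087602.
P = 2,010/2.067087602 ≈ 972.3826.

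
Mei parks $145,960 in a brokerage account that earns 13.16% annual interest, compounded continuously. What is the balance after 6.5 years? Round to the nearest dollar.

$343,344

A = P·e^(rt) = 145,960·e^(0.1316·6.5) = 145,960·e^0.8554.
e^0.8554 ≈ 2.35231511846, so A ≈ 343,343.9147.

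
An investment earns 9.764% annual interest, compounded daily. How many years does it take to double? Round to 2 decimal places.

7.10 years

(1 + 0.000267507)^(365t) = 2.
365t = ln 2 / ln(1 + 0.000267507) ≈ 0.69315/0.000267471 ≈ 2591.4846.
t ≈ 7.1000.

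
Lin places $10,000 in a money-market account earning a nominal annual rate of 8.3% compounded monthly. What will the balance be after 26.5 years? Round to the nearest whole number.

Growth factor = (1 + 0.083/12)^318 ≈ 8.9524594174.
A ≈ 10,000 × 8.9524594174 ≈ 89,524.5942.

$89,525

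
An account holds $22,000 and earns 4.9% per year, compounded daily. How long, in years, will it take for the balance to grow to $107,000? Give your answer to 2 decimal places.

We need (1 + 0.000134247)^(365t) = 4.8636, so 365t = ln 4.8636 / ln 1.000134 ≈ 11783.4853.
t ≈ 11783.4853/365 = 32.2835 years.

32.28 years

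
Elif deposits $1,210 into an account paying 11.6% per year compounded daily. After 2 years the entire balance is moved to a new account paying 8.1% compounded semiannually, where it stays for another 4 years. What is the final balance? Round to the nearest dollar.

Phase 1: 1,210·(1 + 0.116/365)^730 ≈ 1,525.8986.
Phase 2: 1,525.8986·(1 + 0.0405)^8 ≈ 2,096.3431.

$2,096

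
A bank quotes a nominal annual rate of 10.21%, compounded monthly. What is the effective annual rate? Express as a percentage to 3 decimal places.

10.702%

EAR = (1 + 10.21%/12)^12 − 1 = (1 + 0.00850833)^12 − 1.
(1 + 0.00850833)^12 ≈ 1.107016, so EAR ≈ 10.70160%.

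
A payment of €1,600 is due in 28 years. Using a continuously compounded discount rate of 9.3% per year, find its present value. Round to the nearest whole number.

€118

P = A·e^(−rt) = 1,600·e^(−2.604).
e^(−2.604) ≈ 0.0739770773, so P ≈ 118.3633.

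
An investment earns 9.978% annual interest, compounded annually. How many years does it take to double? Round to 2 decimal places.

7.29 years

(1 + 0.09978)^t = 2.
t = ln 2 / ln(1 + 0.09978) ≈ 0.69315/0.0951102 ≈ 7.2878.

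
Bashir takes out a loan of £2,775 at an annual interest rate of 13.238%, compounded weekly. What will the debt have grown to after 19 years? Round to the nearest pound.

£34,215

Growth factor = (1 + 0.13238/52)^988 ≈ 12.329858468.
A ≈ 2,775 × 12.329858468 ≈ 34,215.3572.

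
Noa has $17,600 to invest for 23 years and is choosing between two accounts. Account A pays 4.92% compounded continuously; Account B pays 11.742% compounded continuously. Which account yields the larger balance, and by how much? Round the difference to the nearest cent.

Account B, by $207,485.38

Account A growth factor: e^(0.0492·23) = e^1.1316 ≈ 3.1006135151; balance ≈ 54,570.7979.
Account B growth factor: e^(0.11742·23) = e^2.70066 ≈ 14.8895555893; balance ≈ 262,056.1784.
Account B is larger by 207,485.3805.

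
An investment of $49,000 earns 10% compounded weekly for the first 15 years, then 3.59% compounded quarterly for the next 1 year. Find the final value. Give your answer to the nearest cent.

$227,265.67

After 15 years at 10%: 49,000 × 4.47523801829 ≈ 219,286.6629.
Then 1 years at 3.59%: 219,286.6629 × 1.03638620201 ≈ 227,265.6717.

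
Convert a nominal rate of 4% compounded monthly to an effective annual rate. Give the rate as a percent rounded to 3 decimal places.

4.074%

One year is 12 periods at 0.00333333 each: (1 + 0.00333333)^12 ≈ 1.040742.
EAR = 1.040742 − 1 ≈ 4.07415%.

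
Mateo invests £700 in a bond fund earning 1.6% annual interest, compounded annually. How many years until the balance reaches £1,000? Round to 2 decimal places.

(1 + 0.016)^t = 1,000/700 = 1.4286.
t·ln(1 + 0.016) = ln(1.4286); t = 0.35667/0.0158733 ≈ 22.4700.

22.47 years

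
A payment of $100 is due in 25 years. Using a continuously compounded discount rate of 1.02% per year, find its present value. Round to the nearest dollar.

$77

P = A·e^(−rt) = 100·e^(−0.255).
e^(−0.255) ≈ 0.7749165, so P ≈ 77.4916.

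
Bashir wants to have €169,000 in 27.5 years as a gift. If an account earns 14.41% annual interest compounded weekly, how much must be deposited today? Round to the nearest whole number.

Periodic rate = 14.41%/52 = 0.00277115; 1430 periods.
P = 169,000/(1 + 0.1441/52)^1430 ≈ 169,000/52.3142828126 ≈ 3,230.4753.

€3,230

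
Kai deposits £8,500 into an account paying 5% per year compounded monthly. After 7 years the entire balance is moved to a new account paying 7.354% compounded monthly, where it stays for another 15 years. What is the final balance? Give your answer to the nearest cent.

After 7 years at 5%: 8,500 × 1.4180360522 ≈ 12,053.3064.
Then 15 years at 7.354%: 12,053.3064 × 3.0033660132 ≈ 36,200.4909.

£36,200.49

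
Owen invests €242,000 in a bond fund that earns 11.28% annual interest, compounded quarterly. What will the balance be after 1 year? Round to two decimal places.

Periodic rate = 11.28%/4 = 0.0282; periods = 4·1 = 4.
A = 242,000·(1 + 0.0282)^4 ≈ 242,000·1.11766177548 ≈ 270,474.1497.

€270,474.15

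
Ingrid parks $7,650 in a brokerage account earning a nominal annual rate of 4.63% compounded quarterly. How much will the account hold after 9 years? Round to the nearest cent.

Periodic rate = 4.63%/4 = 0.011575; periods = 4·9 = 36.
A = 7,650·(1 + 0.011575)^36 ≈ 7,650·1.5133213405 ≈ 11,576.9083.

$11,576.91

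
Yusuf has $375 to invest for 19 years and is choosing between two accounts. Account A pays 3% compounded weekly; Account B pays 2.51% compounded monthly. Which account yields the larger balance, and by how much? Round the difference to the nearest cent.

Account A, by $59.14

A: (1 + 0.03/52)^988 ≈ 1.76797644, so 375 × 1.76797644 ≈ 662.9912.
B: (1 + 0.0251/12)^228 ≈ 1.61027011, so 375 × 1.61027011 ≈ 603.8513.
Difference ≈ 59.1399 in favor of A.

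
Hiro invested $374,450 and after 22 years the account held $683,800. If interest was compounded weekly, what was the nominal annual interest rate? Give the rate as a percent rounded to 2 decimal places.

(1 + r/52)^1144 = 683,800/374,450 = 1.82615.
1 + r/52 = 1.82615^(1/1144) ≈ 1.000527, so r/52 ≈ 0.000526543.
r ≈ 52·0.000526543 = 2.73803%.

2.74%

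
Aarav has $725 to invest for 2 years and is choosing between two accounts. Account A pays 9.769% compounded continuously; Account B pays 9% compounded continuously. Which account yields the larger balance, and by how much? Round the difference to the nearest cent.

Account A, by $13.45

Account A growth factor: e^(0.09769·2) = e^0.19538 ≈ 1.21577289; balance ≈ 881.4353.
Account B growth factor: e^(0.09·2) = e^0.18 ≈ 1.19721736; balance ≈ 867.9826.
Account A is larger by 13.4528.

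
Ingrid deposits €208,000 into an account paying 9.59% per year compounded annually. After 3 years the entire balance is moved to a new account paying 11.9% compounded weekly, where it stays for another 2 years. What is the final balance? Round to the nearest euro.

After 3 years at 9.59%: 208,000 × 1.31617240408 ≈ 273,763.8600.
Then 2 years at 11.9%: 273,763.8600 × 1.26836426226 ≈ 347,232.2964.

€347,232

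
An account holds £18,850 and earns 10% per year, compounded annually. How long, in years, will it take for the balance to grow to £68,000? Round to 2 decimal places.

(1 + 0.1)^t = 68,000/18,850 = 3.6074.
t·ln(1 + 0.1) = ln(3.6074); t = 1.283/0.0953102 ≈ 13.4613.

13.46 years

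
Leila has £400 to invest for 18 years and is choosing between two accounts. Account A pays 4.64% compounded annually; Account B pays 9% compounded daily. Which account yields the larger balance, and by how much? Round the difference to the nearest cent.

Account B, by £1,115.89

Account A growth factor: (1 + 0.0464)^18 ≈ 2.26234669; balance ≈ 904.9387.
Account B growth factor: (1 + 0.09/365)^6570 ≈ 5.05208135; balance ≈ 2,020.8325.
Account B is larger by 1,115.8939.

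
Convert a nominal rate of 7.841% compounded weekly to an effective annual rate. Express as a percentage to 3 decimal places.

One year is 52 periods at 0.00150788 each: (1 + 0.00150788)^52 ≈ 1.081502.
EAR = 1.081502 − 1 ≈ 8.15021%.

8.150%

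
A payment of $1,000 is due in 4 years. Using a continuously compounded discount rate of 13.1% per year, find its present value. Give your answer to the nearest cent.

$592.15

P = A·e^(−rt) = 1,000·e^(−0.524).
e^(−0.524) ≈ 0.592147216, so P ≈ 592.1472.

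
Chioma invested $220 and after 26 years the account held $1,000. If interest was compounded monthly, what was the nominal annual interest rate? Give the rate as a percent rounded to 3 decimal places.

5.838%

(1 + r/12)^312 = 1,000/220 = 4.54545.
1 + r/12 = 4.54545^(1/312) ≈ 1.004865, so r/12 ≈ 0.00486477.
r ≈ 12·0.00486477 = 5.83772%.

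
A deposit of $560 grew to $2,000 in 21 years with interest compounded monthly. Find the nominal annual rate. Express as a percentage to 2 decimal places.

(1 + r/12)^252 = 2,000/560 = 3.57143.
1 + r/12 = 3.57143^(1/252) ≈ 1.005064, so r/12 ≈ 0.00506423.
r ≈ 12·0.00506423 = 6.07708%.

6.08%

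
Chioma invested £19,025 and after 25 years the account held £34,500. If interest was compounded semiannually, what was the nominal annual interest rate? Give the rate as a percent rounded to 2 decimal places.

2.40%

(1 + r/2)^50 = 34,500/19,025 = 1.8134.
1 + r/2 = 1.8134^(1/50) ≈ 1.011975, so r/2 ≈ 0.0119752.
r ≈ 2·0.0119752 = 2.39505%.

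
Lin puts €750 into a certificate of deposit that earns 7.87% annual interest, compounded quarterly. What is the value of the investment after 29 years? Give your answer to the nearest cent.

Growth factor = (1 + 0.019675)^116 ≈ 9.58441261.
A ≈ 750 × 9.58441261 ≈ 7,188.3095.

€7,188.31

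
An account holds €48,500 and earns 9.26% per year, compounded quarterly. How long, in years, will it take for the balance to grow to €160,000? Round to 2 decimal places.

(1 + 0.02315)^(4t) = 160,000/48,500 = 3.299.
4t·ln(1 + 0.02315) = ln(3.299); 4t = 1.1936/0.0228861 ≈ 52.1544.
t ≈ 13.0386 years.

13.04 years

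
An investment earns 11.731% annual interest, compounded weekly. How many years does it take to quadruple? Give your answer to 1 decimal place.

(1 + 0.00225596)^(52t) = 4.
52t = ln 4 / ln(1 + 0.00225596) ≈ 1.3863/0.00225342 ≈ 615.1955.
t ≈ 11.8307.

11.8 years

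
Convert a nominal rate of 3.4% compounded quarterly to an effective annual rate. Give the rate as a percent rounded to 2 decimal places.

EAR = (1 + 3.4%/4)^4 − 1 = (1 + 0.0085)^4 − 1.
(1 + 0.0085)^4 ≈ 1.034436, so EAR ≈ 3.44360%.

3.44%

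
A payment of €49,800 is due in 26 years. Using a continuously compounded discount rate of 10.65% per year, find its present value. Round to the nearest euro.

P = A·e^(−rt) = 49,800·e^(−2.769).
e^(−2.769) ≈ 0.062724698088, so P ≈ 3,123.6900.

€3,124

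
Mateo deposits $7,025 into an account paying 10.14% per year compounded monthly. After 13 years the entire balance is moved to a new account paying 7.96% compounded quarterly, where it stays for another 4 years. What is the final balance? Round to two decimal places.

After 13 years at 10.14%: 7,025 × 3.7160518787 ≈ 26,105.2644.
Then 4 years at 7.96%: 26,105.2644 × 1.3706338984 ≈ 35,780.7604.

$35,780.76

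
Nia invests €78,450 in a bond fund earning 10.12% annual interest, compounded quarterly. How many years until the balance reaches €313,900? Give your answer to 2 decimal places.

13.87 years

We need (1 + 0.0253)^(4t) = 4.0013, so 4t = ln 4.0013 / ln 1.0253 ≈ 55.4973.
t ≈ 55.4973/4 = 13.8743 years.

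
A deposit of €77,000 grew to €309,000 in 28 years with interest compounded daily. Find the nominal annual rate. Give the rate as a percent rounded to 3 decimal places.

4.963%

The 10220-period growth factor is 309,000/77,000 = 4.01299.
r/365 = 4.01299^(1/10220) − 1 ≈ 0.000135972, so r ≈ 365·0.000135972 = 4.96297%.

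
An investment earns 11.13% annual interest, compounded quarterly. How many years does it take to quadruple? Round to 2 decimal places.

(1 + 0.027825)^(4t) = 4.
4t = ln 4 / ln(1 + 0.027825) ≈ 1.3863/0.0274449 ≈ 50.5119.
t ≈ 12.6280.

12.63 years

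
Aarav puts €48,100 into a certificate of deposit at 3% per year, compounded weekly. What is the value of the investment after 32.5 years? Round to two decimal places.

Periodic rate = 3%/52 = 0.000576923; periods = 52·32.5 = 1690.
A = 48,100·(1 + 0.03/52)^1690 ≈ 48,100·2.65042196163 ≈ 127,485.2964.

€127,485.30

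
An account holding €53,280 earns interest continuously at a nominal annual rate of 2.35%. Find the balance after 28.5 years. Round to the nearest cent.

A = P·e^(rt) = 53,280·e^(0.0235·28.5) = 53,280·e^0.66975.
e^0.66975 ≈ 1.95374882237, so A ≈ 104,095.7373.

€104,095.74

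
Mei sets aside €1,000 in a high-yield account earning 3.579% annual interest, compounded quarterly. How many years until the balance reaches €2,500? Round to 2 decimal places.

(1 + 0.0089475)^(4t) = 2,500/1,000 = 2.5.
4t·ln(1 + 0.0089475) = ln(2.5); 4t = 0.91629/0.00890771 ≈ 102.8649.
t ≈ 25.7162 years.

25.72 years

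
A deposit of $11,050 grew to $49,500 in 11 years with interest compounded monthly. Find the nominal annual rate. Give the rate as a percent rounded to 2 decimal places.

13.71%

The 132-period growth factor is 49,500/11,050 = 4.47964.
r/12 = 4.47964^(1/132) − 1 ≈ 0.0114249, so r ≈ 12·0.0114249 = 13.70993%.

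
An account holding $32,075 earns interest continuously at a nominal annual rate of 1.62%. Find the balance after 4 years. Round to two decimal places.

A = P·e^(rt) = 32,075·e^(0.0162·4) = 32,075·e^0.0648.
e^0.0648 ≈ 1.0669456139, so A ≈ 34,222.2806.

$34,222.28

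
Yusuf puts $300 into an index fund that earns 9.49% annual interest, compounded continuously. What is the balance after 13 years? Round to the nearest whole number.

$1,030

A = P·e^(rt) = 300·e^(0.0949·13) = 300·e^1.2337.
e^1.2337 ≈ 3.433911533, so A ≈ 1,030.1735.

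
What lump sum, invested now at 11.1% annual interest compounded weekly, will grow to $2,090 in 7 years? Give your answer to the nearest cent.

$961.74

Growth factor = (1 + 0.111/52)^364 ≈ 2.173137292.
P = 2,090/2.173137292 ≈ 961.7432.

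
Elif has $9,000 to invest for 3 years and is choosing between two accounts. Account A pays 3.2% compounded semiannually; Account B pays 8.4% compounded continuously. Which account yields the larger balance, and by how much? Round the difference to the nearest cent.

Account A growth factor: (1 + 0.016)^6 ≈ 1.099922909; balance ≈ 9,899.3062.
Account B growth factor: e^(0.084·3) = e^0.252 ≈ 1.2865960373; balance ≈ 11,579.3643.
Account B is larger by 1,680.0582.

Account B, by $1,680.06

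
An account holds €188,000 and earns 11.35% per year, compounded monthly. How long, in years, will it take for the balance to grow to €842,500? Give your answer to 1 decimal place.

13.3 years

We need (1 + 0.00945833)^(12t) = 4.4814, so 12t = ln 4.4814 / ln 1.009458 ≈ 159.3319.
t ≈ 159.3319/12 = 13.2777 years.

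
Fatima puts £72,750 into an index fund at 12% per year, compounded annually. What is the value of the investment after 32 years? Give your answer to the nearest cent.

£2,734,070.59

Growth factor = (1 + 0.12)^32 ≈ 37.58172630847.
A ≈ 72,750 × 37.58172630847 ≈ 2,734,070.5889.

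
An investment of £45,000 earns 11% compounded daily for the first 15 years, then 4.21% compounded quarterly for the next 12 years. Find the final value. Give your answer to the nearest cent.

£387,212.56

Phase 1: 45,000·(1 + 0.11/365)^5475 ≈ 234,255.8536.
Phase 2: 234,255.8536·(1 + 0.010525)^48 ≈ 387,212.5640.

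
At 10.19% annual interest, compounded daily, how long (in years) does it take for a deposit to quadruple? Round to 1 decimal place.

(1 + 0.000279178)^(365t) = 4.
365t = ln 4 / ln(1 + 0.000279178) ≈ 1.3863/0.000279139 ≈ 4966.3206.
t ≈ 13.6064.

13.6 years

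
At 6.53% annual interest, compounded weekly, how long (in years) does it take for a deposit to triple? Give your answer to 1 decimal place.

16.8 years

(1 + 0.00125577)^(52t) = 3.
52t = ln 3 / ln(1 + 0.00125577) ≈ 1.0986/0.00125498 ≈ 875.4012.
t ≈ 16.8346.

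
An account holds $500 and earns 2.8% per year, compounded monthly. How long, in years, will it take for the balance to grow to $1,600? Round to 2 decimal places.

We need (1 + 0.00233333)^(12t) = 3.2, so 12t = ln 3.2 / ln 1.002333 ≈ 499.0746.
t ≈ 499.0746/12 = 41.5895 years.

41.59 years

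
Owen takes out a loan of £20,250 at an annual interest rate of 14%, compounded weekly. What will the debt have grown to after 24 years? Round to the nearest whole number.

Periodic rate = 14%/52 = 0.00269231; periods = 52·24 = 1248.
A = 20,250·(1 + 0.14/52)^1248 ≈ 20,250·28.6595013966 ≈ 580,354.9033.

£580,355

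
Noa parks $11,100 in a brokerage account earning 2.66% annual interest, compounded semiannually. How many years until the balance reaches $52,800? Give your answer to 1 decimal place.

59.0 years

(1 + 0.0133)^(2t) = 52,800/11,100 = 4.7568.
2t·ln(1 + 0.0133) = ln(4.7568); 2t = 1.5596/0.0132123 ≈ 118.0387.
t ≈ 59.0193 years.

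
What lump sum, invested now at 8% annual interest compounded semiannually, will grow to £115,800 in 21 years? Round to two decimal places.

£22,300.18

Growth factor = (1 + 0.04)^42 ≈ 5.19278391118.
P = 115,800/5.19278391118 ≈ 22,300.1769.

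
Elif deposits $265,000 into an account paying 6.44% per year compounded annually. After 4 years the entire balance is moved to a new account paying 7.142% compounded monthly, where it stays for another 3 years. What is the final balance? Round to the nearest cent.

$421,154.51

Phase 1: 265,000·(1 + 0.0644)^4 ≈ 340,145.9759.
Phase 2: 340,145.9759·(1 + 0.07142/12)^36 ≈ 421,154.5140.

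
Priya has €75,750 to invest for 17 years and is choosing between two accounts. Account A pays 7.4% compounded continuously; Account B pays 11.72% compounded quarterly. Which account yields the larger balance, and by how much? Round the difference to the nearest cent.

Account B, by €273,287.74

Account A growth factor: e^(0.074·17) = e^1.258 ≈ 3.51837769054; balance ≈ 266,517.1101.
Account B growth factor: (1 + 0.0293)^68 ≈ 7.12613669397; balance ≈ 539,804.8546.
Account B is larger by 273,287.7445.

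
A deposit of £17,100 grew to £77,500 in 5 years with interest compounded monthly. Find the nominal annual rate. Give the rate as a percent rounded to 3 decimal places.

The 60-period growth factor is 77,500/17,100 = 4.53216.
r/12 = 4.53216^(1/60) − 1 ≈ 0.0255065, so r ≈ 12·0.0255065 = 30.60783%.

30.608%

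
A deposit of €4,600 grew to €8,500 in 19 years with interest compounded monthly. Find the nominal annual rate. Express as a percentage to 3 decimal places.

3.236%

(1 + r/12)^228 = 8,500/4,600 = 1.84783.
1 + r/12 = 1.84783^(1/228) ≈ 1.002697, so r/12 ≈ 0.00269666.
r ≈ 12·0.00269666 = 3.23599%.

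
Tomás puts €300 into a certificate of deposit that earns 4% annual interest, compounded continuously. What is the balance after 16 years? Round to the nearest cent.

€568.94

A = P·e^(rt) = 300·e^(0.04·16) = 300·e^0.64.
e^0.64 ≈ 1.89648088, so A ≈ 568.9443.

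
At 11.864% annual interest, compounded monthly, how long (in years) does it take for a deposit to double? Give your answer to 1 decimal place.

5.9 years

(1 + 0.00988667)^(12t) = 2.
12t = ln 2 / ln(1 + 0.00988667) ≈ 0.69315/0.00983811 ≈ 70.4553.
t ≈ 5.8713.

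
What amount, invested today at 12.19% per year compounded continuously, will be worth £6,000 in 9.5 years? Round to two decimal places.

£1,884.59

P = A·e^(−rt) = 6,000·e^(−1.15805).
e^(−1.15805) ≈ 0.3140980753, so P ≈ 1,884.5885.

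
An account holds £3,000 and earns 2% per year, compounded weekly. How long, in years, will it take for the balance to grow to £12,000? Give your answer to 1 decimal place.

69.3 years

(1 + 0.000384615)^(52t) = 12,000/3,000 = 4.
52t·ln(1 + 0.000384615) = ln(4); 52t = 1.3863/0.000384541 ≈ 3605.0584.
t ≈ 69.3280 years.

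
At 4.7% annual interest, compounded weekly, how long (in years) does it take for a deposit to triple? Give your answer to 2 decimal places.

23.39 years

(1 + 0.000903846)^(52t) = 3.
52t = ln 3 / ln(1 + 0.000903846) ≈ 1.0986/0.000903438 ≈ 1216.0352.
t ≈ 23.3853.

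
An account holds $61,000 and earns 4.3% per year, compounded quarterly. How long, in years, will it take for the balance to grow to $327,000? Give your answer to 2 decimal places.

39.26 years

(1 + 0.01075)^(4t) = 327,000/61,000 = 5.3607.
4t·ln(1 + 0.01075) = ln(5.3607); 4t = 1.6791/0.0106926 ≈ 157.0321.
t ≈ 39.2580 years.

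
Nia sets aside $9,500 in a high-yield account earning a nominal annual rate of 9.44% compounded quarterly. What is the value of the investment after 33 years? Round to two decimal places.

Growth factor = (1 + 0.0236)^132 ≈ 21.7368491973.
A ≈ 9,500 × 21.7368491973 ≈ 206,500.0674.

$206,500.07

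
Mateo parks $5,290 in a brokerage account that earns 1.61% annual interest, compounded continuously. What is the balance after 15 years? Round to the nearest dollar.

$6,735

A = P·e^(rt) = 5,290·e^(0.0161·15) = 5,290·e^0.2415.
e^0.2415 ≈ 1.273157455, so A ≈ 6,735.0029.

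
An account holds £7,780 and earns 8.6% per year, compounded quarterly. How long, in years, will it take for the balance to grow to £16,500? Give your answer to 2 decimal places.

8.84 years

We need (1 + 0.0215)^(4t) = 2.1208, so 4t = ln 2.1208 / ln 1.0215 ≈ 35.3422.
t ≈ 35.3422/4 = 8.8355 years.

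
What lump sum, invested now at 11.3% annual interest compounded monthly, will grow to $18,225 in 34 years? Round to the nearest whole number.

$398

Periodic rate = 11.3%/12 = 0.00941667; 408 periods.
P = 18,225/(1 + 0.113/12)^408 ≈ 18,225/45.788059551 ≈ 398.0295.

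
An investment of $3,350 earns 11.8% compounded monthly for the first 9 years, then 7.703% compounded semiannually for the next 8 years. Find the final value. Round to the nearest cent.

$17,644.81

Phase 1: 3,350·(1 + 0.118/12)^108 ≈ 9,638.5707.
Phase 2: 9,638.5707·(1 + 0.038515)^16 ≈ 17,644.8112.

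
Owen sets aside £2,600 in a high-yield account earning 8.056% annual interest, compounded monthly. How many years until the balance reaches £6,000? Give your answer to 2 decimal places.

We need (1 + 0.00671333)^(12t) = 2.3077, so 12t = ln 2.3077 / ln 1.006713 ≈ 124.9829.
t ≈ 124.9829/12 = 10.4152 years.

10.42 years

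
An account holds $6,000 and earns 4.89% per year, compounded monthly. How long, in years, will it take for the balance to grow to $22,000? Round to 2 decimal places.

We need (1 + 0.004075)^(12t) = 3.6667, so 12t = ln 3.6667 / ln 1.004075 ≈ 319.4917.
t ≈ 319.4917/12 = 26.6243 years.

26.62 years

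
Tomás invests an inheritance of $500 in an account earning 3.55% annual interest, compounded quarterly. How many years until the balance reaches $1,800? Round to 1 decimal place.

36.2 years

We need (1 + 0.008875)^(4t) = 3.6, so 4t = ln 3.6 / ln 1.008875 ≈ 144.9701.
t ≈ 144.9701/4 = 36.2425 years.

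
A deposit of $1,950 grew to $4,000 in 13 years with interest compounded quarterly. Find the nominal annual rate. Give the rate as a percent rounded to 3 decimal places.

The 52-period growth factor is 4,000/1,950 = 2.05128.
r/4 = 2.05128^(1/52) − 1 ≈ 0.0139125, so r ≈ 4·0.0139125 = 5.56501%.

5.565%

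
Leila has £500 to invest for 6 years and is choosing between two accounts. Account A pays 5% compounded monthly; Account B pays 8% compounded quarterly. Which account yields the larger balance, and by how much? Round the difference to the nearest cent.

Account A growth factor: (1 + 0.05/12)^72 ≈ 1.34901774; balance ≈ 674.5089.
Account B growth factor: (1 + 0.02)^24 ≈ 1.60843725; balance ≈ 804.2186.
Account B is larger by 129.7098.

Account B, by £129.71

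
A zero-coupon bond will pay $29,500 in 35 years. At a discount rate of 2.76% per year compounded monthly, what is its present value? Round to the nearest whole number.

$11,240

Growth factor = (1 + 0.0023)^420 ≈ 2.6245010465.
P = 29,500/2.6245010465 ≈ 11,240.2318.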